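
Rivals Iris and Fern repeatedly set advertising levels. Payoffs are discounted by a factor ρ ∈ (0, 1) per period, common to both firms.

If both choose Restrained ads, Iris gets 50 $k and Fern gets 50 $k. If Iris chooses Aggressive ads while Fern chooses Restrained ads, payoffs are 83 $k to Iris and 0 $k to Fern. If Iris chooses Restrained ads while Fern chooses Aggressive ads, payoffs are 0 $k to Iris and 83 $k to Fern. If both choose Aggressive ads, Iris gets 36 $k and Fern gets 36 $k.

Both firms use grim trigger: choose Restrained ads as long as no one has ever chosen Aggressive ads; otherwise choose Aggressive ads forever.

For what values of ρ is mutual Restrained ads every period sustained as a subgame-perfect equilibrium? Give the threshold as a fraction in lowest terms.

33/47

One-period gain from deviating is 83 − 50 = 33. The loss is 50 − 36 = 14 in every subsequent period, with present value 14·ρ/(1−ρ).
Deviation is unprofitable when 14·ρ/(1−ρ) ≥ 33, i.e. ρ/(1−ρ) ≥ 33/14.
Equivalently ρ ≥ 33/(33+14) = 33/47.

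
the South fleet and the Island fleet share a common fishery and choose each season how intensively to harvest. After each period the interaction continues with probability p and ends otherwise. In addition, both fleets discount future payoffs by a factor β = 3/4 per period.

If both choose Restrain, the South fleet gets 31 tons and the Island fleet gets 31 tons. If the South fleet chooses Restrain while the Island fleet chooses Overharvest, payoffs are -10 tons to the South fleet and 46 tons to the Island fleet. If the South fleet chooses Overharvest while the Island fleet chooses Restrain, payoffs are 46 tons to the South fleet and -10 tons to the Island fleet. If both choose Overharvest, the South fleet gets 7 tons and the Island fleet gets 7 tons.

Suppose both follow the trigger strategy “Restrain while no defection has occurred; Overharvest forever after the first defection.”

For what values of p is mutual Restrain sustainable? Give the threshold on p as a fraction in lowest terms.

20/39

With continuation probability p and discount β, the effective per-period discount factor is βp.
Grim-trigger IC: βp ≥ (46−31)/(46−7) = 5/13.
So p ≥ (5/13)/(3/4) = 20/39.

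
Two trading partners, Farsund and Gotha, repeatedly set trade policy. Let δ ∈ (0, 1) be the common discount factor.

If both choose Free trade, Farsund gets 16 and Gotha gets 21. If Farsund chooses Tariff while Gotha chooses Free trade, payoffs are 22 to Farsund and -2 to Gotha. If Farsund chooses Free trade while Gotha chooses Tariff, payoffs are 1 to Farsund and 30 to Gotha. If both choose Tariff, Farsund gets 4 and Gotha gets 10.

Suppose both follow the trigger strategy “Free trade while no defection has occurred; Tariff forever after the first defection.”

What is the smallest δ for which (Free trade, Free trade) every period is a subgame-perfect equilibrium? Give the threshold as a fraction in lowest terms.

Farsund: cooperation gives 16 each period; deviation gives 22 once then 4 forever.
  16/(1−δ) ≥ 22 + 4δ/(1−δ) ⇒ δ ≥ 6/18 = 1/3.
Gotha: cooperation gives 21 each period; deviation gives 30 once then 10 forever.
  δ ≥ 9/20.
Both must hold, so the binding constraint is Gotha's: δ ≥ 9/20.

9/20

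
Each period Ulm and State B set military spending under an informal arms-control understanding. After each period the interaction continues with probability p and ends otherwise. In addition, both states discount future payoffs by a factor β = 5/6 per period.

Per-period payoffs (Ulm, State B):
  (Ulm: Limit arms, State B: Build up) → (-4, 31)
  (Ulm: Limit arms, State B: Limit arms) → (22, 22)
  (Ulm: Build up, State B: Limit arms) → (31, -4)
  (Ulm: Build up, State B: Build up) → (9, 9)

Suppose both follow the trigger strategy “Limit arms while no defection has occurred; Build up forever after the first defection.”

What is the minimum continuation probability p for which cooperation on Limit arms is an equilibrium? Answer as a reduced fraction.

Expected continuation weight on next period's payoff is β·p = 5/6·p, which plays the role of the discount factor.
Cooperation requires 5/6·p ≥ (31−22)/(31−9) = 9/22, hence p ≥ 27/55.

27/55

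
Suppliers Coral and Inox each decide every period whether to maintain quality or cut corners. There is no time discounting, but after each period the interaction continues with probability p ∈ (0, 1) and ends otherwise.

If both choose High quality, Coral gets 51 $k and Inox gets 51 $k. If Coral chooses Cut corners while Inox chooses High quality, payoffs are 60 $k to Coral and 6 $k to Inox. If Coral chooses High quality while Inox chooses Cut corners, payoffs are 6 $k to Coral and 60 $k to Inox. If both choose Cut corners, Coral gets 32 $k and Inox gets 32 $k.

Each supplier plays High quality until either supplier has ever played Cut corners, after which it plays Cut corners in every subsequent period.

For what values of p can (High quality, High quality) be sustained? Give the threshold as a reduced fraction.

With no time discounting, the continuation probability p plays the role of the discount factor.
Grim-trigger IC: 51/(1−p) ≥ 60 + 32p/(1−p) ⇒ p ≥ (60−51)/(60−32) = 9/28.

9/28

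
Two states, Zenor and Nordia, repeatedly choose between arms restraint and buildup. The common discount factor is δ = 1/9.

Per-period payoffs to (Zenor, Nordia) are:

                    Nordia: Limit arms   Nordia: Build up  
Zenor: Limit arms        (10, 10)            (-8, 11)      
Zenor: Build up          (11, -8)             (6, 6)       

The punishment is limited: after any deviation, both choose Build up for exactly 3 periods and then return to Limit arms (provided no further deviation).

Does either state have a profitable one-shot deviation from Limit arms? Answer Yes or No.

Comparing payoff streams over the 4 periods until play realigns: cooperate → 10(1+δ+…+δ^3); deviate → 11 + 6(δ+…+δ^3).
Cooperation is sustained iff (10−6)(δ+…+δ^3) ≥ 11−10.
δ+…+δ^3 = 1/9·(1−(1/9)^3)/(1−1/9) = 0.1248, and (11−10)/(10−6) = 0.2500.
0.1248 < 0.2500, so cooperation is not sustainable.

Yes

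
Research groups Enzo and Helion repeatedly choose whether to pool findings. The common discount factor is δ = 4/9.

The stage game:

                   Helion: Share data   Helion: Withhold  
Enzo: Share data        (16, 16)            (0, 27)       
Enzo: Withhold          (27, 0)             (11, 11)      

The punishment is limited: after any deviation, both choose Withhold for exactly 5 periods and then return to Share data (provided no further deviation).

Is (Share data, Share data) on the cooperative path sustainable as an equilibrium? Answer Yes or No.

A one-shot deviation gives 27 now, then 11 for 5 periods, then back to 16.
Gain from deviating: (27−16) today; loss: (16−11) in each of the next 5 periods.
No-deviation condition: (16−11)(δ+…+δ^5) ≥ 27−16, i.e. δ+…+δ^5 ≥ 11/5.
At δ = 4/9: δ+…+δ^5 = 0.7861 < 2.2000.
So cooperation is not sustainable.

No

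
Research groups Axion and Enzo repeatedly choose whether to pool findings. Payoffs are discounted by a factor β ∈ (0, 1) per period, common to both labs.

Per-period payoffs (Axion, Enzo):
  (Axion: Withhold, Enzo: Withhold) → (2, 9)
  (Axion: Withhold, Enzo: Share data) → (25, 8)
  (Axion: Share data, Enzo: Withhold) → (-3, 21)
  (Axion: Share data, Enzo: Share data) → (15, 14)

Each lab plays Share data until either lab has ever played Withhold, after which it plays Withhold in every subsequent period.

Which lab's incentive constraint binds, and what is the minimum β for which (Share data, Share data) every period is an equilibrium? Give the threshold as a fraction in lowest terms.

Enzo; β ≥ 7/12

For Axion: deviation gain 25−15 = 10, per-period punishment loss 15−2 = 13. IC gives β ≥ 10/23.
For Enzo: gain 7, loss 5 per period, so β ≥ 7/12.
The tighter constraint is Enzo's, so cooperation needs β ≥ 7/12.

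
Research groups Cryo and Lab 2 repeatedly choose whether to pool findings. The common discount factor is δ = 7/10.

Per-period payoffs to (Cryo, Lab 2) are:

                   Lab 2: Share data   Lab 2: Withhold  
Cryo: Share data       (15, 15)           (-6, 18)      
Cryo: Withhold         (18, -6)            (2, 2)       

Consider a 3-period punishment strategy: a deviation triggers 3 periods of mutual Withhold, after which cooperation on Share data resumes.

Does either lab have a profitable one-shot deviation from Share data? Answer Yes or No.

No

IC: δ+…+δ^3 ≥ (18−15)/(15−2) = 3/13.
At δ = 7/10: partial sum = 1.5330 ≥ 0.2308. Cooperation sustainable.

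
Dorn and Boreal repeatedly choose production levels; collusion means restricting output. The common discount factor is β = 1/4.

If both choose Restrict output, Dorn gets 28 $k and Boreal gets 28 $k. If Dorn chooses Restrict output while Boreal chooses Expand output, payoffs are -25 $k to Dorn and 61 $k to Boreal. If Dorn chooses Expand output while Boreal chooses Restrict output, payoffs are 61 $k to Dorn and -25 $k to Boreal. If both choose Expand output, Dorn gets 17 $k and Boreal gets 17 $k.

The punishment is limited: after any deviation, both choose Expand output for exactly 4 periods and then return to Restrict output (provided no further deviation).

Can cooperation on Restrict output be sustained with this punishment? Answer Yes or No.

No

IC: β+…+β^4 ≥ (61−28)/(28−17) = 3.
At β = 1/4: partial sum = 0.3320 < 3.0000. Cooperation not sustainable.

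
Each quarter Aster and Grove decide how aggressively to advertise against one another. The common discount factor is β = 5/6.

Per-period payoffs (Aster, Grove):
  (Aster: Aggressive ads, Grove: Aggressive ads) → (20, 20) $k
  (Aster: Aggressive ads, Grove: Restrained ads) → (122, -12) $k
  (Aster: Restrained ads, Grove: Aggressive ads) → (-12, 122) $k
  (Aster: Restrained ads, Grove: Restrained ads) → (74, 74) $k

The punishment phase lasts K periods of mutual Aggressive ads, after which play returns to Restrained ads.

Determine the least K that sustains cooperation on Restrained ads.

No profitable deviation requires (74−20)(β+…+β^K) ≥ 122−74, i.e. β+…+β^K ≥ 8/9 ≈ 0.8889.
With β = 5/6, the partial sums are K=1: 0.8333, K=2: 1.5278.
K = 2 is the first length at which the sum reaches 0.8889.

2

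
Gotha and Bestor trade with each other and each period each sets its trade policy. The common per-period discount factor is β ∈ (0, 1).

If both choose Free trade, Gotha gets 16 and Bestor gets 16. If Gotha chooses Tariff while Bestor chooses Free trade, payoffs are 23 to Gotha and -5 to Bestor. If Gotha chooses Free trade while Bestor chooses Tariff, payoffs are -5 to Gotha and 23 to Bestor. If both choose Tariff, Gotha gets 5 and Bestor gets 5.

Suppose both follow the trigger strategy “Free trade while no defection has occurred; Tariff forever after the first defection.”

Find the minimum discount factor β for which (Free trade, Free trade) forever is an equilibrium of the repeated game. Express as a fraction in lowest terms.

7/18

Under grim trigger the critical discount factor is (T−C)/(T−P) with T = 23, C = 16, P = 5.
β* = (23−16)/(23−5) = 7/18.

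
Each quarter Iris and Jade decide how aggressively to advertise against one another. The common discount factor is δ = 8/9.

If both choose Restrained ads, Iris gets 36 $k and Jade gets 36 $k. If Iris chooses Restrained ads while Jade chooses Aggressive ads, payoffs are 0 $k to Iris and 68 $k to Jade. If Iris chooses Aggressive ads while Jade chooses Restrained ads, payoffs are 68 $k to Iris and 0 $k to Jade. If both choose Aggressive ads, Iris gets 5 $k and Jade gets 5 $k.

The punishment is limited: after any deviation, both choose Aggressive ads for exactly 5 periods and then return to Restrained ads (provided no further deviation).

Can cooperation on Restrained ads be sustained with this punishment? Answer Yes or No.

Yes

Comparing payoff streams over the 6 periods until play realigns: cooperate → 36(1+δ+…+δ^5); deviate → 68 + 5(δ+…+δ^5).
Cooperation is sustained iff (36−5)(δ+…+δ^5) ≥ 68−36.
δ+…+δ^5 = 8/9·(1−(8/9)^5)/(1−8/9) = 3.5606, and (68−36)/(36−5) = 1.0323.
3.5606 ≥ 1.0323, so cooperation is sustainable.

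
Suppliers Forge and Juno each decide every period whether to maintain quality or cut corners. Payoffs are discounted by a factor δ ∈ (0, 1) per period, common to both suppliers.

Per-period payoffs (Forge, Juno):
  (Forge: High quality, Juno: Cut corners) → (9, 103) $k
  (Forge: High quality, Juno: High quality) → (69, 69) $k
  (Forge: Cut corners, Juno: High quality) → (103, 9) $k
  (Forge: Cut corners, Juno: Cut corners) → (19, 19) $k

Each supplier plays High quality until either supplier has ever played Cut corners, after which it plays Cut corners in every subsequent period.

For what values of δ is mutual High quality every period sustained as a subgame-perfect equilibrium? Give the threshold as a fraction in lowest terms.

One-period gain from deviating is 103 − 69 = 34. The loss is 69 − 19 = 50 in every subsequent period, with present value 50·δ/(1−δ).
Deviation is unprofitable when 50·δ/(1−δ) ≥ 34, i.e. δ/(1−δ) ≥ 17/25.
Equivalently δ ≥ 34/(34+50) = 17/42.

17/42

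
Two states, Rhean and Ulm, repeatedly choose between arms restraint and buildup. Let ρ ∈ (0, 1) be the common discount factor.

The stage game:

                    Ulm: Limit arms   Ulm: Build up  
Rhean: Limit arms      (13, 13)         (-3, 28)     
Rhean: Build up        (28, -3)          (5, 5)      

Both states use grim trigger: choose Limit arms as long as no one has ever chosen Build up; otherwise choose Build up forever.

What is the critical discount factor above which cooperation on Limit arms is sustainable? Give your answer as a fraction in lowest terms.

15/23

Under grim trigger the critical discount factor is (T−C)/(T−P) with T = 28, C = 13, P = 5.
ρ* = (28−13)/(28−5) = 15/23.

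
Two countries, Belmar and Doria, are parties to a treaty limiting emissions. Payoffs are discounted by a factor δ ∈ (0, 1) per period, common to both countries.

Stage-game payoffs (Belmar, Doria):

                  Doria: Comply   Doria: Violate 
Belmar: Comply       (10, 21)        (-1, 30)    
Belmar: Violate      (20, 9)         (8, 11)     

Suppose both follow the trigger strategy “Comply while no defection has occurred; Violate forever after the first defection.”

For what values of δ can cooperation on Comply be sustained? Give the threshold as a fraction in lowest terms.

Belmar's threshold: (20−10)/(20−8) = 5/6.
Doria's threshold: (30−21)/(30−11) = 9/19.
5/6 > 9/19, so Belmar binds and δ* = 5/6.

5/6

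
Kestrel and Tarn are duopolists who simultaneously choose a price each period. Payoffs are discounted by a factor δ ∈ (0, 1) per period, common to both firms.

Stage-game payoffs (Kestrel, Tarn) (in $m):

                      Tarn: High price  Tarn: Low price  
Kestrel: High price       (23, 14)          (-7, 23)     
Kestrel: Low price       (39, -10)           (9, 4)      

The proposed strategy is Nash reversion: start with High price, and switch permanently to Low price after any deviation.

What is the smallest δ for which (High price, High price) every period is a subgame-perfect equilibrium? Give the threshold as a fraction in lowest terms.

8/15

For Kestrel: deviation gain 39−23 = 16, per-period punishment loss 23−9 = 14. IC gives δ ≥ 16/30 = 8/15.
For Tarn: gain 9, loss 10 per period, so δ ≥ 9/19.
The tighter constraint is Kestrel's, so cooperation needs δ ≥ 8/15.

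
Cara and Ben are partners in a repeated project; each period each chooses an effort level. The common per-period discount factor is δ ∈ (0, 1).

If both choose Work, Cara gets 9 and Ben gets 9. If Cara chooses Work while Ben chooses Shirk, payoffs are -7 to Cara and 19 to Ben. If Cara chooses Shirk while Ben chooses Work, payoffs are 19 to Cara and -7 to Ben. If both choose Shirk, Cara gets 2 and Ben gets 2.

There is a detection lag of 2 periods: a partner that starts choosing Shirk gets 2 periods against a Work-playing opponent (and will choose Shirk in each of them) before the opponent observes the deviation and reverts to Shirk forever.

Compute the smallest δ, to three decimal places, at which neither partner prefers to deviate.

Deviating for the 2 undetected periods gains 19−9 = 10 per period over cooperation, then loses 9−2 = 7 per period forever once punishment starts.
Gain: 10(1 + δ + … + δ^1); loss: 7·δ^2/(1−δ).
No profitable deviation ⇔ 10(1−δ^2) ≤ 7·δ^2, i.e. δ^2 ≥ 10/(10+7) = 10/17.
Hence δ ≥ (10/17)^(1/2) ≈ 0.767.

0.767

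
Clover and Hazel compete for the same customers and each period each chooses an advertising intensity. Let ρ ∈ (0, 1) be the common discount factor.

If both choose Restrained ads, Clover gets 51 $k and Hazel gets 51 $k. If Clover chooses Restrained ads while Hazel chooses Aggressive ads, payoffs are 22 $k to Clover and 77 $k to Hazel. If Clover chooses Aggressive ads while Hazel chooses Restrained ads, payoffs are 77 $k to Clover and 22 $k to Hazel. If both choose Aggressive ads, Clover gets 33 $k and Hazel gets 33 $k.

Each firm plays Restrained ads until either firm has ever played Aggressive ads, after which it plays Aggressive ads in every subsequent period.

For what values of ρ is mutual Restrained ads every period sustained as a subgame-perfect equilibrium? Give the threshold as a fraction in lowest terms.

Cooperation forever yields 51 each period: 51/(1−ρ).
Deviating yields 77 once, then 33 forever: 77 + 33ρ/(1−ρ).
No profitable deviation requires 51/(1−ρ) ≥ 77 + 33ρ/(1−ρ).
Multiplying by (1−ρ): 51 ≥ 77(1−ρ) + 33ρ = 77 − 44ρ.
So 44ρ ≥ 26, i.e. ρ ≥ 26/44 = 13/22.

13/22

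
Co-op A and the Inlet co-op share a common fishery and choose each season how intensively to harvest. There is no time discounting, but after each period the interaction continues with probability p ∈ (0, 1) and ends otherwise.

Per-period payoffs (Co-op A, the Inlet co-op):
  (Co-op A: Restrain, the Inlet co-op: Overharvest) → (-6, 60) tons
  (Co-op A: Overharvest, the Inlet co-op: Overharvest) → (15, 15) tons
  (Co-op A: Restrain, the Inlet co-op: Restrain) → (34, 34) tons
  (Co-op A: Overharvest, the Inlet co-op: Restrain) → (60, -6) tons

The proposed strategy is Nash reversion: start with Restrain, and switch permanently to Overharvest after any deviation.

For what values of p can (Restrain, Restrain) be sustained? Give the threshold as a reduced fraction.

26/45

With no time discounting, the continuation probability p plays the role of the discount factor.
Grim-trigger IC: 34/(1−p) ≥ 60 + 15p/(1−p) ⇒ p ≥ (60−34)/(60−15) = 26/45.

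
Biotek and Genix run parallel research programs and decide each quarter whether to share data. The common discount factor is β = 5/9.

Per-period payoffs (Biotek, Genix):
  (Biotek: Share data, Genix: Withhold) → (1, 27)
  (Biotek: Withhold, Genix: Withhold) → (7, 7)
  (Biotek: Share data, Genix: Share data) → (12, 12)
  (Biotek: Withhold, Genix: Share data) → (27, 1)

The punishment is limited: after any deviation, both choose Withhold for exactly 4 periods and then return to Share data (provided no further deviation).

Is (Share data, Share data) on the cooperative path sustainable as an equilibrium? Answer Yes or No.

Comparing payoff streams over the 5 periods until play realigns: cooperate → 12(1+β+…+β^4); deviate → 27 + 7(β+…+β^4).
Cooperation is sustained iff (12−7)(β+…+β^4) ≥ 27−12.
β+…+β^4 = 5/9·(1−(5/9)^4)/(1−5/9) = 1.1309, and (27−12)/(12−7) = 3.0000.
1.1309 < 3.0000, so cooperation is not sustainable.

No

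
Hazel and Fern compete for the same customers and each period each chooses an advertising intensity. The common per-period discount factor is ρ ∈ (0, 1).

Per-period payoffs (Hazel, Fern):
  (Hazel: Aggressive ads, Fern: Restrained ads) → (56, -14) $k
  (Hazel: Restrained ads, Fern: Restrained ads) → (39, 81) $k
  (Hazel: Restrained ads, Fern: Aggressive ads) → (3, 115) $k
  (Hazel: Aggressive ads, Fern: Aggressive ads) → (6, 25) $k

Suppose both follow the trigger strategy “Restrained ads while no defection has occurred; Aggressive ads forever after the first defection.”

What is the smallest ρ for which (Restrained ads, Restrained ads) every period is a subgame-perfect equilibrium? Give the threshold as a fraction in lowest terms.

Hazel: cooperation gives 39 each period; deviation gives 56 once then 6 forever.
  39/(1−ρ) ≥ 56 + 6ρ/(1−ρ) ⇒ ρ ≥ 17/50.
Fern: cooperation gives 81 each period; deviation gives 115 once then 25 forever.
  ρ ≥ 34/90 = 17/45.
Both must hold, so the binding constraint is Fern's: ρ ≥ 17/45.

17/45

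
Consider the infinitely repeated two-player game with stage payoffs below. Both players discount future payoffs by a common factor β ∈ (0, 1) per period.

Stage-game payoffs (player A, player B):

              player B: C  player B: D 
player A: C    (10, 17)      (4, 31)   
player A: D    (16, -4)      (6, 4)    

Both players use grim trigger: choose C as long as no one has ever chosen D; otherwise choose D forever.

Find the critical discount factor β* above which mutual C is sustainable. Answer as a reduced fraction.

3/5

player A: cooperation gives 10 each period; deviation gives 16 once then 6 forever.
  10/(1−β) ≥ 16 + 6β/(1−β) ⇒ β ≥ 6/10 = 3/5.
player B: cooperation gives 17 each period; deviation gives 31 once then 4 forever.
  β ≥ 14/27.
Both must hold, so the binding constraint is player A's: β ≥ 3/5.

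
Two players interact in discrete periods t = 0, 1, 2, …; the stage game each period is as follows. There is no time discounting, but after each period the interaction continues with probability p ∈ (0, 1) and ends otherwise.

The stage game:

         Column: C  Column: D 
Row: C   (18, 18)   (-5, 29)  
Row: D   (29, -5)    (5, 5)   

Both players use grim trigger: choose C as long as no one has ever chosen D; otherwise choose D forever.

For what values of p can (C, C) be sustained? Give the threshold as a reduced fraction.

11/24

Expected cooperation value is 18 + p·18 + p²·18 + … = 18/(1−p); deviation gives 29 + p·5/(1−p).
18 ≥ 29(1−p) + 5p ⇒ 24p ≥ 11 ⇒ p ≥ 11/24.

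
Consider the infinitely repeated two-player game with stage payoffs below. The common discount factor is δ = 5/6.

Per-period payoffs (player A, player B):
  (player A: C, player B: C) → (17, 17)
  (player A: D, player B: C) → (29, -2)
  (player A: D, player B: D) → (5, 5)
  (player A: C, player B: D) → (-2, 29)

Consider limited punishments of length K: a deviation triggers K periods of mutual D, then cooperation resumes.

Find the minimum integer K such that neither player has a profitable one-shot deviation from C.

IC: δ(1−δ^K)/(1−δ) ≥ (29−17)/(17−5) = 1.
With δ = 5/6: need 1 − δ^K ≥ 1·(1−5/6)/(5/6), i.e. δ^K ≤ 0.8000.
Since (5/6)^1 = 0.8333 and (5/6)^2 = 0.6944, the smallest such K is 2.

2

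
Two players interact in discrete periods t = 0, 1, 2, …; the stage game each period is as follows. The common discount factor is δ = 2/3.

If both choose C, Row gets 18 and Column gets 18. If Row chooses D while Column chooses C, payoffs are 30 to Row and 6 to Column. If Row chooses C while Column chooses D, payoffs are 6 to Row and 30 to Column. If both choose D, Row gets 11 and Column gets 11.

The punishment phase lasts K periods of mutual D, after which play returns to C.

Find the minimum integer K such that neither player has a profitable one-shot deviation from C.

5

No profitable deviation requires (18−11)(δ+…+δ^K) ≥ 30−18, i.e. δ+…+δ^K ≥ 12/7 ≈ 1.7143.
With δ = 2/3, the partial sums are K=1: 0.6667, K=2: 1.1111, K=3: 1.4074, K=4: 1.6049, K=5: 1.7366.
K = 5 is the first length at which the sum reaches 1.7143.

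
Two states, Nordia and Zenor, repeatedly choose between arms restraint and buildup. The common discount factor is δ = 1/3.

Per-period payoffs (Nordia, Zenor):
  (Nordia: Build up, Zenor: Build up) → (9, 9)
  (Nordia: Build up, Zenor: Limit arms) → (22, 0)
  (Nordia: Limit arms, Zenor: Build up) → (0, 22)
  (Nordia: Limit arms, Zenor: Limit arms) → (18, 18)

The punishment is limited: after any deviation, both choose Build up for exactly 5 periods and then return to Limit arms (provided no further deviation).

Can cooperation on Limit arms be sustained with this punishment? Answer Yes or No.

Comparing payoff streams over the 6 periods until play realigns: cooperate → 18(1+δ+…+δ^5); deviate → 22 + 9(δ+…+δ^5).
Cooperation is sustained iff (18−9)(δ+…+δ^5) ≥ 22−18.
δ+…+δ^5 = 1/3·(1−(1/3)^5)/(1−1/3) = 0.4979, and (22−18)/(18−9) = 0.4444.
0.4979 ≥ 0.4444, so cooperation is sustainable.

Yes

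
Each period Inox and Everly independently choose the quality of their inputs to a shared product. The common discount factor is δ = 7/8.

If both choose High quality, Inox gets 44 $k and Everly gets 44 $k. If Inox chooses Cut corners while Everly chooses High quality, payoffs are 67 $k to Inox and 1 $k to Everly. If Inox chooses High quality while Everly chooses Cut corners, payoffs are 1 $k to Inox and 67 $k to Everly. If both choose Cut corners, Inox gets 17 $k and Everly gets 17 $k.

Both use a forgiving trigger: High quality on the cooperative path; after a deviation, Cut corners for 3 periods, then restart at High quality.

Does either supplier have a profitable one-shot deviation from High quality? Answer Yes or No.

IC: δ+…+δ^3 ≥ (67−44)/(44−17) = 23/27.
At δ = 7/8: partial sum = 2.3105 ≥ 0.8519. Cooperation sustainable.

No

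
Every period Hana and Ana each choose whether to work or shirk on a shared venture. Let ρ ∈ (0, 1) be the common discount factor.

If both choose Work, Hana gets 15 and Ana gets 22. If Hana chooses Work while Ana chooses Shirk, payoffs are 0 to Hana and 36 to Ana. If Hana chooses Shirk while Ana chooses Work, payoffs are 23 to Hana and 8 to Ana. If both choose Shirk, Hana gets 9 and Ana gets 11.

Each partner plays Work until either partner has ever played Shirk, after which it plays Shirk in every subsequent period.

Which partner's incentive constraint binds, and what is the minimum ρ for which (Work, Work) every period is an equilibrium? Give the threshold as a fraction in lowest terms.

Hana: cooperation gives 15 each period; deviation gives 23 once then 9 forever.
  15/(1−ρ) ≥ 23 + 9ρ/(1−ρ) ⇒ ρ ≥ 8/14 = 4/7.
Ana: cooperation gives 22 each period; deviation gives 36 once then 11 forever.
  ρ ≥ 14/25.
Both must hold, so the binding constraint is Hana's: ρ ≥ 4/7.

Hana; ρ ≥ 4/7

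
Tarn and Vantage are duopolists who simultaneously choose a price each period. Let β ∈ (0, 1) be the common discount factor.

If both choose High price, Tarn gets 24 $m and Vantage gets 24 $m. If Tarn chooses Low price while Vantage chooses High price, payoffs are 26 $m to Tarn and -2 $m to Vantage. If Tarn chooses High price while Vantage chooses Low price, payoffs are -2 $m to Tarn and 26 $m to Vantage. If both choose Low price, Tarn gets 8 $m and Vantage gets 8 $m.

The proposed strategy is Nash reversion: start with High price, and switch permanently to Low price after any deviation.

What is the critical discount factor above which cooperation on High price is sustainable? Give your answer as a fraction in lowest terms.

1/9

Cooperation forever yields 24 each period: 24/(1−β).
Deviating yields 26 once, then 8 forever: 26 + 8β/(1−β).
No profitable deviation requires 24/(1−β) ≥ 26 + 8β/(1−β).
Multiplying by (1−β): 24 ≥ 26(1−β) + 8β = 26 − 18β.
So 18β ≥ 2, i.e. β ≥ 2/18 = 1/9.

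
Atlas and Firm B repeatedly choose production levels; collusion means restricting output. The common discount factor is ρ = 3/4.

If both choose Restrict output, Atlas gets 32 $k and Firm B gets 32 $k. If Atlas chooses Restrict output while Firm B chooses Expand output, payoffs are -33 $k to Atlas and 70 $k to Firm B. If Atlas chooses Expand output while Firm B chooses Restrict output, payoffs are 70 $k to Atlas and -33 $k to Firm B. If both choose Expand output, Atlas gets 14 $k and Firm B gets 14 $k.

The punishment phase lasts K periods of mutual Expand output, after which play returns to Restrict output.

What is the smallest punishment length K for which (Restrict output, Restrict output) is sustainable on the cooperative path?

No profitable deviation requires (32−14)(ρ+…+ρ^K) ≥ 70−32, i.e. ρ+…+ρ^K ≥ 19/9 ≈ 2.1111.
With ρ = 3/4, the partial sums are K=1: 0.7500, K=2: 1.3125, K=3: 1.7344, K=4: 2.0508, K=5: 2.2881.
K = 5 is the first length at which the sum reaches 2.1111.

5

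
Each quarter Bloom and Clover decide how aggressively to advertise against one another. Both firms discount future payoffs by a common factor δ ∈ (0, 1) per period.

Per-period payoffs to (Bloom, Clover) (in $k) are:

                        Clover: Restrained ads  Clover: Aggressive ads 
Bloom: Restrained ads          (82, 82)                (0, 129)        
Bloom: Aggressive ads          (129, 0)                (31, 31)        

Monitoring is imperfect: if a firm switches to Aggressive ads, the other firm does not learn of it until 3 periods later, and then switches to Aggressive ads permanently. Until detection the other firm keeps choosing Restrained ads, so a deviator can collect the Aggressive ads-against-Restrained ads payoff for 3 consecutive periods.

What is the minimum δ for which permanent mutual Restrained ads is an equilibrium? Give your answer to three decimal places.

0.783

The best deviation is to choose Aggressive ads for all 3 undetected periods, earning 129 each, then 31 forever once detected.
Deviation value: 129(1−δ^3)/(1−δ) + 31δ^3/(1−δ); cooperation value: 82/(1−δ).
IC: 82 ≥ 129(1−δ^3) + 31δ^3 = 129 − 98δ^3.
So δ^3 ≥ 47/98, giving δ ≥ (47/98)^(1/3) ≈ 0.783.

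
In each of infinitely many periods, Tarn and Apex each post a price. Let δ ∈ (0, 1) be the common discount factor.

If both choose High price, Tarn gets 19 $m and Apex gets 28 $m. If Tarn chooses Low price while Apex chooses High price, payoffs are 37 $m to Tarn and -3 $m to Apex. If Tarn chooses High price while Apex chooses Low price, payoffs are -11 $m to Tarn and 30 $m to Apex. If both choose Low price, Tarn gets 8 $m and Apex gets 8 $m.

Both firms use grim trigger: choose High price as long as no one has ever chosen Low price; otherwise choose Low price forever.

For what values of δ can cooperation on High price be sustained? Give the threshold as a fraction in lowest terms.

18/29

For Tarn: deviation gain 37−19 = 18, per-period punishment loss 19−8 = 11. IC gives δ ≥ 18/29.
For Apex: gain 2, loss 20 per period, so δ ≥ 2/22 = 1/11.
The tighter constraint is Tarn's, so cooperation needs δ ≥ 18/29.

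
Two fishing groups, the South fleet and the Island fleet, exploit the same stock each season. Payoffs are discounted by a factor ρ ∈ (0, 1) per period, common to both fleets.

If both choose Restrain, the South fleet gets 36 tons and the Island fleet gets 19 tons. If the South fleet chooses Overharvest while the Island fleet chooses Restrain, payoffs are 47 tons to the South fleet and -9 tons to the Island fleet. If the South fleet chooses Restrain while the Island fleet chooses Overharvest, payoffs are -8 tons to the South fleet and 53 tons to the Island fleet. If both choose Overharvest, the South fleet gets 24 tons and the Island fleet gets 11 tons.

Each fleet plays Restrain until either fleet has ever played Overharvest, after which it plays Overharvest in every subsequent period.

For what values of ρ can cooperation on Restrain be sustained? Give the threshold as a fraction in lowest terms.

the South fleet's threshold: (47−36)/(47−24) = 11/23.
the Island fleet's threshold: (53−19)/(53−11) = 17/21.
11/23 < 17/21, so the Island fleet binds and ρ* = 17/21.

17/21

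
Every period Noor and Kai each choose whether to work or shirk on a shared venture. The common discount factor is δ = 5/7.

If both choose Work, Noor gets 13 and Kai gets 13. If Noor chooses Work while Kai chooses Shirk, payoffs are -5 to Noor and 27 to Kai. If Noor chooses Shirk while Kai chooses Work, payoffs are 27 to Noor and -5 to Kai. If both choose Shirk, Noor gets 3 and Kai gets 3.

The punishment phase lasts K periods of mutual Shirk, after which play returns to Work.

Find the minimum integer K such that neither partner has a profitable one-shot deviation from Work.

IC: δ(1−δ^K)/(1−δ) ≥ (27−13)/(13−3) = 7/5.
With δ = 5/7: need 1 − δ^K ≥ 7/5·(1−5/7)/(5/7), i.e. δ^K ≤ 0.4400.
Since (5/7)^2 = 0.5102 and (5/7)^3 = 0.3644, the smallest such K is 3.

3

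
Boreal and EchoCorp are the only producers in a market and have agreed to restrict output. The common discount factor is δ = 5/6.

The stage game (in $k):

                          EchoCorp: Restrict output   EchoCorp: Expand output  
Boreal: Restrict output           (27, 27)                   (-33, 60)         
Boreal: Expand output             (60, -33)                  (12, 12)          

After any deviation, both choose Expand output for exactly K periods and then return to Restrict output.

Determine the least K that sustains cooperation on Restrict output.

IC: δ(1−δ^K)/(1−δ) ≥ (60−27)/(27−12) = 11/5.
With δ = 5/6: need 1 − δ^K ≥ 11/5·(1−5/6)/(5/6), i.e. δ^K ≤ 0.5600.
Since (5/6)^3 = 0.5787 and (5/6)^4 = 0.4823, the smallest such K is 4.

4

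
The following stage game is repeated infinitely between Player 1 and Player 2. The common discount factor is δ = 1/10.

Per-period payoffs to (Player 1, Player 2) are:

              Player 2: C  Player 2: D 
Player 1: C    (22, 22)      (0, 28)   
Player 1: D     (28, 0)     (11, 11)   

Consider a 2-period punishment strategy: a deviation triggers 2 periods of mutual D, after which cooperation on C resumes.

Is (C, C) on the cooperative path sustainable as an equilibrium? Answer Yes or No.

No

A one-shot deviation gives 28 now, then 11 for 2 periods, then back to 22.
Gain from deviating: (28−22) today; loss: (22−11) in each of the next 2 periods.
No-deviation condition: (22−11)(δ+…+δ^2) ≥ 28−22, i.e. δ+…+δ^2 ≥ 6/11.
At δ = 1/10: δ+…+δ^2 = 0.1100 < 0.5455.
So cooperation is not sustainable.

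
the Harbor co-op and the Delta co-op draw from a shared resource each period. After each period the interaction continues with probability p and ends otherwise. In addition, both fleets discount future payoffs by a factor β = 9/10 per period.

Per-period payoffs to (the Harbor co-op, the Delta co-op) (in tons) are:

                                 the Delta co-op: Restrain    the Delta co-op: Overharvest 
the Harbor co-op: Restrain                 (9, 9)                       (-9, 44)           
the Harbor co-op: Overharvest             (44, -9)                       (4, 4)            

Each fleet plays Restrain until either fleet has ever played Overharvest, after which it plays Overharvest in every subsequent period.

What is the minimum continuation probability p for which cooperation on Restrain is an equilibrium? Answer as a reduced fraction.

35/36

Expected continuation weight on next period's payoff is β·p = 9/10·p, which plays the role of the discount factor.
Cooperation requires 9/10·p ≥ (44−9)/(44−4) = 7/8, hence p ≥ 35/36.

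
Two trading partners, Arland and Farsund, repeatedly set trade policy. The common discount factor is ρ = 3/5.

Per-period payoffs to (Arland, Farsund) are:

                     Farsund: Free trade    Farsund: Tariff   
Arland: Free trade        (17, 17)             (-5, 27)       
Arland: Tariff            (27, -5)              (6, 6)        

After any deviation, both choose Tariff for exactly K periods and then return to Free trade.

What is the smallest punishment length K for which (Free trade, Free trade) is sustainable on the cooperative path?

Need Σ_{k=1}^{K} ρ^k ≥ (27−17)/(17−6) = 0.9091 at ρ = 3/5.
At K = 1 the sum is 0.6000 < 0.9091; at K = 2 it is 0.9600 ≥ 0.9091.
So the minimum punishment length is K = 2.

2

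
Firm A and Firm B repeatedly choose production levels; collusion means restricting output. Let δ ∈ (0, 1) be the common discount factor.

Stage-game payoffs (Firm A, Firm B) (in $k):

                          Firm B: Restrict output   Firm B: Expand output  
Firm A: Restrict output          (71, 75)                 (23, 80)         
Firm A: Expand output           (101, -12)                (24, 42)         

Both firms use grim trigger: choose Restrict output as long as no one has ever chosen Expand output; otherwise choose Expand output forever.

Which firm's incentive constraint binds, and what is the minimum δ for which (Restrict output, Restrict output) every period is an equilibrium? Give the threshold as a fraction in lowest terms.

Firm A: cooperation gives 71 each period; deviation gives 101 once then 24 forever.
  71/(1−δ) ≥ 101 + 24δ/(1−δ) ⇒ δ ≥ 30/77.
Firm B: cooperation gives 75 each period; deviation gives 80 once then 42 forever.
  δ ≥ 5/38.
Both must hold, so the binding constraint is Firm A's: δ ≥ 30/77.

Firm A; δ ≥ 30/77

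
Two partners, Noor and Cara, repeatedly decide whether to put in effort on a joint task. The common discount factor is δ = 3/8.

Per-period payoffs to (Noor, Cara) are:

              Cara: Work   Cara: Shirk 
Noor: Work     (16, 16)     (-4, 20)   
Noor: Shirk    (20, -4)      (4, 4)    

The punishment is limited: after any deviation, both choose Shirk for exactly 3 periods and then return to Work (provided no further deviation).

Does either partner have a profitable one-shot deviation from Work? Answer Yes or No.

No

IC: δ+…+δ^3 ≥ (20−16)/(16−4) = 1/3.
At δ = 3/8: partial sum = 0.5684 ≥ 0.3333. Cooperation sustainable.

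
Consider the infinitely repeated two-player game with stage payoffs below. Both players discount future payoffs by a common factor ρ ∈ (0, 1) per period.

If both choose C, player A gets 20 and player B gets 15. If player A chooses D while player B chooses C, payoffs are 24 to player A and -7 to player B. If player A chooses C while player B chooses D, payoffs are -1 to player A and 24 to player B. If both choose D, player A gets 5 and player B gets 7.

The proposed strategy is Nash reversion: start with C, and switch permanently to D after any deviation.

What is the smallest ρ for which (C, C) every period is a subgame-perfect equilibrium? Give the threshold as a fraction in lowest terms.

For player A: deviation gain 24−20 = 4, per-period punishment loss 20−5 = 15. IC gives ρ ≥ 4/19.
For player B: gain 9, loss 8 per period, so ρ ≥ 9/17.
The tighter constraint is player B's, so cooperation needs ρ ≥ 9/17.

9/17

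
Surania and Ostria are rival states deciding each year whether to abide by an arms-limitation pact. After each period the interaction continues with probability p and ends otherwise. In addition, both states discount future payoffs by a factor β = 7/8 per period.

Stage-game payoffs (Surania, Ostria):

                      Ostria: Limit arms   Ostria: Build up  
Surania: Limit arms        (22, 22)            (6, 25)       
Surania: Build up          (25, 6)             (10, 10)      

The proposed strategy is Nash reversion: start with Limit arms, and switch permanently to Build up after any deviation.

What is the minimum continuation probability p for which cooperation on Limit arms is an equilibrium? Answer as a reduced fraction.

Expected continuation weight on next period's payoff is β·p = 7/8·p, which plays the role of the discount factor.
Cooperation requires 7/8·p ≥ (25−22)/(25−10) = 1/5, hence p ≥ 8/35.

8/35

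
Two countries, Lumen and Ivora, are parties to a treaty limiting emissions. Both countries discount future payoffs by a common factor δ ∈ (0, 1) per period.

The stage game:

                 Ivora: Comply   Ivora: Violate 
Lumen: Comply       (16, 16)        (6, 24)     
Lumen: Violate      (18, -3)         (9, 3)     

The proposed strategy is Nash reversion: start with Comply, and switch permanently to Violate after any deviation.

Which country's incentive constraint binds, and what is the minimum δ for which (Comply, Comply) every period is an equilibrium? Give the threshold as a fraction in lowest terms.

Ivora; δ ≥ 8/21

Lumen's threshold: (18−16)/(18−9) = 2/9.
Ivora's threshold: (24−16)/(24−3) = 8/21.
2/9 < 8/21, so Ivora binds and δ* = 8/21.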